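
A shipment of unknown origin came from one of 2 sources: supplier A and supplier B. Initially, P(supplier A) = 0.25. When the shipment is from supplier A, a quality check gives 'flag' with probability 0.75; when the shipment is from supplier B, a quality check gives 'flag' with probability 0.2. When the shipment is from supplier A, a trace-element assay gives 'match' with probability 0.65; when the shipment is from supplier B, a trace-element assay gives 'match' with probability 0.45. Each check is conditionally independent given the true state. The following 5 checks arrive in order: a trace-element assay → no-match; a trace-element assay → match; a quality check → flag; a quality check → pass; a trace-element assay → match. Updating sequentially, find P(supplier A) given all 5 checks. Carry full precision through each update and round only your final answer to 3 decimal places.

0.342

After a trace-element assay='no-match': P(supplier A) = 0.35·0.2500 / (0.35·0.2500 + 0.55·0.7500) ≈ 0.1750
After a trace-element assay='match': P(supplier A) = 0.65·0.1750 / (0.65·0.1750 + 0.45·0.8250) ≈ 0.2345
After a quality check='flag': P(supplier A) = 0.75·0.2345 / (0.75·0.2345 + 0.2·0.7655) ≈ 0.5347
After a quality check='pass': P(supplier A) = 0.25·0.5347 / (0.25·0.5347 + 0.8·0.4653) ≈ 0.2642
After a trace-element assay='match': P(supplier A) = 0.65·0.2642 / (0.65·0.2642 + 0.45·0.7358) ≈ 0.3415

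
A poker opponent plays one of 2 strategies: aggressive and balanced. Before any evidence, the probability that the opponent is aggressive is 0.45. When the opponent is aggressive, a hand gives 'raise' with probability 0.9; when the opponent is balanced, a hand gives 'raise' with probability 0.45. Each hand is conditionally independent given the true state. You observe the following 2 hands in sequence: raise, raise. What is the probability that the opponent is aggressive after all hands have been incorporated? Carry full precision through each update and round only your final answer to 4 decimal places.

After 'raise': P(aggressive) = 0.9·0.4500 / (0.9·0.4500 + 0.45·0.5500) ≈ 0.6207
After 'raise': P(aggressive) = 0.9·0.6207 / (0.9·0.6207 + 0.45·0.3793) ≈ 0.7660

0.7660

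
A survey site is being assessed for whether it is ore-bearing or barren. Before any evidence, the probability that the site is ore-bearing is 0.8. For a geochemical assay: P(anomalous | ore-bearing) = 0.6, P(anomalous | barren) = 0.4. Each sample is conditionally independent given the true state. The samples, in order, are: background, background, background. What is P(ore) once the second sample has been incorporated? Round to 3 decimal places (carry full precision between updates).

After 'background': P(ore) = 0.4·0.8000 / (0.4·0.8000 + 0.6·0.2000) ≈ 0.7273
After 'background': P(ore) = 0.4·0.7273 / (0.4·0.7273 + 0.6·0.2727) ≈ 0.6400

0.640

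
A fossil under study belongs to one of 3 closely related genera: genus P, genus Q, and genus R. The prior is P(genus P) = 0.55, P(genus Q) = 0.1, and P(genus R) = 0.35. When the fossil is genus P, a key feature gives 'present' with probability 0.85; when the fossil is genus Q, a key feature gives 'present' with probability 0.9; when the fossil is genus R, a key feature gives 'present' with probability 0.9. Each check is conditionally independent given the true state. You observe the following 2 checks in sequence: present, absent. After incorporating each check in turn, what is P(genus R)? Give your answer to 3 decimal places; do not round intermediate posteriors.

Apply Bayes' rule sequentially, carrying P(genus R) forward.
After 'present': normaliser = 0.85·0.5500 + 0.9·0.1000 + 0.9·0.3500; P(genus P) ≈ 0.5358, P(genus Q) ≈ 0.1032, P(genus R) ≈ 0.3610
After 'absent': normaliser = 0.15·0.5358 + 0.1·0.1032 + 0.1·0.3610; P(genus P) ≈ 0.6339, P(genus Q) ≈ 0.0814, P(genus R) ≈ 0.2847

0.285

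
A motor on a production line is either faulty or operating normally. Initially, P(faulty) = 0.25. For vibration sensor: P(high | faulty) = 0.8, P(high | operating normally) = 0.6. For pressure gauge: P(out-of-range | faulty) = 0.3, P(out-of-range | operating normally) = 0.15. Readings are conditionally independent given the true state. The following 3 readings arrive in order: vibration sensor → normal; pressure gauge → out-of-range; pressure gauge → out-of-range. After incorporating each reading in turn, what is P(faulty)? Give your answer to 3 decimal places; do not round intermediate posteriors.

After vibration sensor='normal': P(faulty) = 0.2·0.2500 / (0.2·0.2500 + 0.4·0.7500) ≈ 0.1429
After pressure gauge='out-of-range': P(faulty) = 0.3·0.1429 / (0.3·0.1429 + 0.15·0.8571) ≈ 0.2500
After pressure gauge='out-of-range': P(faulty) = 0.3·0.2500 / (0.3·0.2500 + 0.15·0.7500) ≈ 0.4000

0.400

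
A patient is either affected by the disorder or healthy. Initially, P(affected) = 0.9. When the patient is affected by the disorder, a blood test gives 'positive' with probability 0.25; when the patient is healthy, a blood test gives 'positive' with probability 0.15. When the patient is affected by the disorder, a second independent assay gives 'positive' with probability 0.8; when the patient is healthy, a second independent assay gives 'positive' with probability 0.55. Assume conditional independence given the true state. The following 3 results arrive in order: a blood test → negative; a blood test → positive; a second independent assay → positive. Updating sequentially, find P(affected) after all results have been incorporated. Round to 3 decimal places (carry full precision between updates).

Each posterior becomes the prior for the next update.
After a blood test='negative': P(affected) = 0.75·0.9000 / (0.75·0.9000 + 0.85·0.1000) ≈ 0.8882
After a blood test='positive': P(affected) = 0.25·0.8882 / (0.25·0.8882 + 0.15·0.1118) ≈ 0.9298
After a second independent assay='positive': P(affected) = 0.8·0.9298 / (0.8·0.9298 + 0.55·0.0702) ≈ 0.9506

0.951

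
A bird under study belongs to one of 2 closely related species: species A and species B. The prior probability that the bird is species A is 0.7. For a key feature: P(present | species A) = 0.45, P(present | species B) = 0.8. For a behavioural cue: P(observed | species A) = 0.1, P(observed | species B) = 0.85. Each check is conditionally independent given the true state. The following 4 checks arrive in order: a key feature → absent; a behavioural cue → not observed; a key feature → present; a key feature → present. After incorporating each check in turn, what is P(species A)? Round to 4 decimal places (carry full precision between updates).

Each posterior becomes the prior for the next update.
After a key feature='absent': P(species A) = 0.55·0.7000 / (0.55·0.7000 + 0.2·0.3000) ≈ 0.8652
After a behavioural cue='not observed': P(species A) = 0.9·0.8652 / (0.9·0.8652 + 0.15·0.1348) ≈ 0.9747
After a key feature='present': P(species A) = 0.45·0.9747 / (0.45·0.9747 + 0.8·0.0253) ≈ 0.9559
After a key feature='present': P(species A) = 0.45·0.9559 / (0.45·0.9559 + 0.8·0.0441) ≈ 0.9241

0.9241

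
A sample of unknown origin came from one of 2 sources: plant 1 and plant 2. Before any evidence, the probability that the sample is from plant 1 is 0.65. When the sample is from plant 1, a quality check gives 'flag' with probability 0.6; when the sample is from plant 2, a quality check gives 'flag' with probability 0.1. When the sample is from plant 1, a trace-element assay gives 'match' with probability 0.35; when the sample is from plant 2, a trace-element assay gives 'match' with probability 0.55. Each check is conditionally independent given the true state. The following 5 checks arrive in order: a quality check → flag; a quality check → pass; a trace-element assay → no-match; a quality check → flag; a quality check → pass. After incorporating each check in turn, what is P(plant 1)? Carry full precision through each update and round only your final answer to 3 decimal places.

0.950

After a quality check='flag': P(plant 1) = 0.6·0.6500 / (0.6·0.6500 + 0.1·0.3500) ≈ 0.9176
After a quality check='pass': P(plant 1) = 0.4·0.9176 / (0.4·0.9176 + 0.9·0.0824) ≈ 0.8320
After a trace-element assay='no-match': P(plant 1) = 0.65·0.8320 / (0.65·0.8320 + 0.45·0.1680) ≈ 0.8774
After a quality check='flag': P(plant 1) = 0.6·0.8774 / (0.6·0.8774 + 0.1·0.1226) ≈ 0.9772
After a quality check='pass': P(plant 1) = 0.4·0.9772 / (0.4·0.9772 + 0.9·0.0228) ≈ 0.9502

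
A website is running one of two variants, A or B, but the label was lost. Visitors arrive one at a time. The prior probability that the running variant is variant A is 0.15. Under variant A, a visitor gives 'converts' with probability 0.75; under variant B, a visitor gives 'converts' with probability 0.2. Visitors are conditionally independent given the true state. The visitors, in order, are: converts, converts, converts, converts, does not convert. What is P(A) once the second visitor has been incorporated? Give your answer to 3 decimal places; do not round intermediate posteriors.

0.713

After 'converts': P(A) = 0.75·0.1500 / (0.75·0.1500 + 0.2·0.8500) ≈ 0.3982
After 'converts': P(A) = 0.75·0.3982 / (0.75·0.3982 + 0.2·0.6018) ≈ 0.7128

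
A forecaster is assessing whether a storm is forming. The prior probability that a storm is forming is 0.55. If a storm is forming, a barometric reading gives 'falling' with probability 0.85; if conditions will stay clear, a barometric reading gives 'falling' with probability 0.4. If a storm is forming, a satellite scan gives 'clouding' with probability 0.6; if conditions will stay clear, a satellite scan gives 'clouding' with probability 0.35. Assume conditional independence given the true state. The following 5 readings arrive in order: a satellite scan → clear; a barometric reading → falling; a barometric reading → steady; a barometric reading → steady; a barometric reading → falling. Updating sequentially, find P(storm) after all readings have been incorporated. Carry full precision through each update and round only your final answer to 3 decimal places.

0.175

After a satellite scan='clear': P(storm) = 0.4·0.5500 / (0.4·0.5500 + 0.65·0.4500) ≈ 0.4293
After a barometric reading='falling': P(storm) = 0.85·0.4293 / (0.85·0.4293 + 0.4·0.5707) ≈ 0.6151
After a barometric reading='steady': P(storm) = 0.15·0.6151 / (0.15·0.6151 + 0.6·0.3849) ≈ 0.2855
After a barometric reading='steady': P(storm) = 0.15·0.2855 / (0.15·0.2855 + 0.6·0.7145) ≈ 0.0908
After a barometric reading='falling': P(storm) = 0.85·0.0908 / (0.85·0.0908 + 0.4·0.9092) ≈ 0.1751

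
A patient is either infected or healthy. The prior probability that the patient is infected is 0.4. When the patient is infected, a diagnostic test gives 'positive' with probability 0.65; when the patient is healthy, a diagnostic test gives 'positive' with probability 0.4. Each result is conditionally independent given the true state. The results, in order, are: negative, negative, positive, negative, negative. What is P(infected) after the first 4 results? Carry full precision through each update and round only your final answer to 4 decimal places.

Each posterior becomes the prior for the next update.
After 'negative': P(infected) = 0.35·0.4000 / (0.35·0.4000 + 0.6·0.6000) ≈ 0.2800
After 'negative': P(infected) = 0.35·0.2800 / (0.35·0.2800 + 0.6·0.7200) ≈ 0.1849
After 'positive': P(infected) = 0.65·0.1849 / (0.65·0.1849 + 0.4·0.8151) ≈ 0.2693
After 'negative': P(infected) = 0.35·0.2693 / (0.35·0.2693 + 0.6·0.7307) ≈ 0.1770

0.1770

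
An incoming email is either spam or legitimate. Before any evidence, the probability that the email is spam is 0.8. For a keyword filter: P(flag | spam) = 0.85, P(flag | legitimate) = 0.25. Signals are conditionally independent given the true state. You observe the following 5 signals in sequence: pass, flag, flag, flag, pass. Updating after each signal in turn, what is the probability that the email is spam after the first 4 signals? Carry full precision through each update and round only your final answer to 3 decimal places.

After 'pass': P(spam) = 0.15·0.8000 / (0.15·0.8000 + 0.75·0.2000) ≈ 0.4444
After 'flag': P(spam) = 0.85·0.4444 / (0.85·0.4444 + 0.25·0.5556) ≈ 0.7312
After 'flag': P(spam) = 0.85·0.7312 / (0.85·0.7312 + 0.25·0.2688) ≈ 0.9024
After 'flag': P(spam) = 0.85·0.9024 / (0.85·0.9024 + 0.25·0.0976) ≈ 0.9692

0.969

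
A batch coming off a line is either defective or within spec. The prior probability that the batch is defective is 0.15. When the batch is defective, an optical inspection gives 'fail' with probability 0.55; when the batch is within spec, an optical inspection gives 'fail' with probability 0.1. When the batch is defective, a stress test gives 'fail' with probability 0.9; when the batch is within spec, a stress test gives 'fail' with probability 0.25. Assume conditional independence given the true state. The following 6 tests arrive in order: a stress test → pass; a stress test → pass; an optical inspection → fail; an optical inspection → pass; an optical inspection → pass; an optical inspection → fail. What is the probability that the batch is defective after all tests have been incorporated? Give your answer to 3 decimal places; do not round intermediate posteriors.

0.023

After a stress test='pass': P(defective) = 0.1·0.1500 / (0.1·0.1500 + 0.75·0.8500) ≈ 0.0230
After a stress test='pass': P(defective) = 0.1·0.0230 / (0.1·0.0230 + 0.75·0.9770) ≈ 0.0031
After an optical inspection='fail': P(defective) = 0.55·0.0031 / (0.55·0.0031 + 0.1·0.9969) ≈ 0.0170
After an optical inspection='pass': P(defective) = 0.45·0.0170 / (0.45·0.0170 + 0.9·0.9830) ≈ 0.0086
After an optical inspection='pass': P(defective) = 0.45·0.0086 / (0.45·0.0086 + 0.9·0.9914) ≈ 0.0043
After an optical inspection='fail': P(defective) = 0.55·0.0043 / (0.55·0.0043 + 0.1·0.9957) ≈ 0.0232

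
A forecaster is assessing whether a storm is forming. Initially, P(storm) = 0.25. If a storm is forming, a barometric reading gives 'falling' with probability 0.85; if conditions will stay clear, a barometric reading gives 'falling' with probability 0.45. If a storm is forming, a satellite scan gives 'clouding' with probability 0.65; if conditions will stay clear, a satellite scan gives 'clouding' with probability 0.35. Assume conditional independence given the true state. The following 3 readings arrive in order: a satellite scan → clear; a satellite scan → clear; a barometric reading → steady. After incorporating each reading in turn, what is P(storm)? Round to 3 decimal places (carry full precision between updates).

After a satellite scan='clear': P(storm) = 0.35·0.2500 / (0.35·0.2500 + 0.65·0.7500) ≈ 0.1522
After a satellite scan='clear': P(storm) = 0.35·0.1522 / (0.35·0.1522 + 0.65·0.8478) ≈ 0.0881
After a barometric reading='steady': P(storm) = 0.15·0.0881 / (0.15·0.0881 + 0.55·0.9119) ≈ 0.0257

0.026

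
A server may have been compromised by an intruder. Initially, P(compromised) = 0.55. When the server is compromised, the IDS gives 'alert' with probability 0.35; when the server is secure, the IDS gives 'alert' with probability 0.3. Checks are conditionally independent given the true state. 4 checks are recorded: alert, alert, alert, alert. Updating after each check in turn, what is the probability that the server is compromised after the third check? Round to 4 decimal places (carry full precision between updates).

0.6600

Apply Bayes' rule sequentially, carrying P(compromised) forward.
After 'alert': P(compromised) = 0.35·0.5500 / (0.35·0.5500 + 0.3·0.4500) ≈ 0.5878
After 'alert': P(compromised) = 0.35·0.5878 / (0.35·0.5878 + 0.3·0.4122) ≈ 0.6246
After 'alert': P(compromised) = 0.35·0.6246 / (0.35·0.6246 + 0.3·0.3754) ≈ 0.6600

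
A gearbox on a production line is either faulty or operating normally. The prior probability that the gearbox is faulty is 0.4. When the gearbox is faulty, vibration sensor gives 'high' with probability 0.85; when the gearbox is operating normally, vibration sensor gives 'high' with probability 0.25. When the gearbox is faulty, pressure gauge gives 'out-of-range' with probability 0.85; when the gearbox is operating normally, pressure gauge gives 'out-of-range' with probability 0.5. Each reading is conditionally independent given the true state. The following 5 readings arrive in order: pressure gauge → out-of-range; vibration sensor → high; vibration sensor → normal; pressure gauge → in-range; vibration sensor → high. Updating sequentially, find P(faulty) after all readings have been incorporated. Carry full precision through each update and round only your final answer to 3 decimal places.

After pressure gauge='out-of-range': P(faulty) = 0.85·0.4000 / (0.85·0.4000 + 0.5·0.6000) ≈ 0.5312
After vibration sensor='high': P(faulty) = 0.85·0.5312 / (0.85·0.5312 + 0.25·0.4688) ≈ 0.7940
After vibration sensor='normal': P(faulty) = 0.15·0.7940 / (0.15·0.7940 + 0.75·0.2060) ≈ 0.4352
After pressure gauge='in-range': P(faulty) = 0.15·0.4352 / (0.15·0.4352 + 0.5·0.5648) ≈ 0.1878
After vibration sensor='high': P(faulty) = 0.85·0.1878 / (0.85·0.1878 + 0.25·0.8122) ≈ 0.4401

0.440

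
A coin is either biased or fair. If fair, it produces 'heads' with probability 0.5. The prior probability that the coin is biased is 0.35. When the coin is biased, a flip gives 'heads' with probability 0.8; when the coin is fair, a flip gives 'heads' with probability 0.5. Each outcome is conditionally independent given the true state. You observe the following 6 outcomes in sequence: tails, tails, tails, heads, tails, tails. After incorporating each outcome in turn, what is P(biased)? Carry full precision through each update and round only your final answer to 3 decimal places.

0.009

After 'tails': P(biased) = 0.2·0.3500 / (0.2·0.3500 + 0.5·0.6500) ≈ 0.1772
After 'tails': P(biased) = 0.2·0.1772 / (0.2·0.1772 + 0.5·0.8228) ≈ 0.0793
After 'tails': P(biased) = 0.2·0.0793 / (0.2·0.0793 + 0.5·0.9207) ≈ 0.0333
After 'heads': P(biased) = 0.8·0.0333 / (0.8·0.0333 + 0.5·0.9667) ≈ 0.0523
After 'tails': P(biased) = 0.2·0.0523 / (0.2·0.0523 + 0.5·0.9477) ≈ 0.0216
After 'tails': P(biased) = 0.2·0.0216 / (0.2·0.0216 + 0.5·0.9784) ≈ 0.0087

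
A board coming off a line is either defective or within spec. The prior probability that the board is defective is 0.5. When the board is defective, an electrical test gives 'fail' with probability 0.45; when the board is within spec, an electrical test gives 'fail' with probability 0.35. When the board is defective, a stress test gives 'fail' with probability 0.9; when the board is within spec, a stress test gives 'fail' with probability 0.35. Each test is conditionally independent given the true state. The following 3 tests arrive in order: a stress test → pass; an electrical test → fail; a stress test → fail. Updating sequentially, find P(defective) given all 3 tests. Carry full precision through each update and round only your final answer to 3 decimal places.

Each posterior becomes the prior for the next update.
After a stress test='pass': P(defective) = 0.1·0.5000 / (0.1·0.5000 + 0.65·0.5000) ≈ 0.1333
After an electrical test='fail': P(defective) = 0.45·0.1333 / (0.45·0.1333 + 0.35·0.8667) ≈ 0.1651
After a stress test='fail': P(defective) = 0.9·0.1651 / (0.9·0.1651 + 0.35·0.8349) ≈ 0.3371

0.337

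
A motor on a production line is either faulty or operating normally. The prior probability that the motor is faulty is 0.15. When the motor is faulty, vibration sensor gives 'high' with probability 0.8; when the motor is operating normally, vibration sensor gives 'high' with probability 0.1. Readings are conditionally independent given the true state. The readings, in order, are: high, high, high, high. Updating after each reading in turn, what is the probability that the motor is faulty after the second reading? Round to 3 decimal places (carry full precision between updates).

0.919

After 'high': P(faulty) = 0.8·0.1500 / (0.8·0.1500 + 0.1·0.8500) ≈ 0.5854
After 'high': P(faulty) = 0.8·0.5854 / (0.8·0.5854 + 0.1·0.4146) ≈ 0.9187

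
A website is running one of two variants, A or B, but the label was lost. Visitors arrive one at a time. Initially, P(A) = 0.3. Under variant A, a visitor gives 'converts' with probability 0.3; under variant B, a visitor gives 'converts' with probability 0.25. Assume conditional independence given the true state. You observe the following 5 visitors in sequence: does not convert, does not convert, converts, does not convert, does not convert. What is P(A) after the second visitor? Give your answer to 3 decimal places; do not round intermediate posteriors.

After 'does not convert': P(A) = 0.7·0.3000 / (0.7·0.3000 + 0.75·0.7000) ≈ 0.2857
After 'does not convert': P(A) = 0.7·0.2857 / (0.7·0.2857 + 0.75·0.7143) ≈ 0.2718

0.272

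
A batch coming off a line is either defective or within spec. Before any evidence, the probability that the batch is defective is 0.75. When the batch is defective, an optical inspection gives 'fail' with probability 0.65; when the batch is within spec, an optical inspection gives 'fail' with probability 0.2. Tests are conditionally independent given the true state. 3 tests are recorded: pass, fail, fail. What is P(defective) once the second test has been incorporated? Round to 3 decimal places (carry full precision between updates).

Each posterior becomes the prior for the next update.
After 'pass': P(defective) = 0.35·0.7500 / (0.35·0.7500 + 0.8·0.2500) ≈ 0.5676
After 'fail': P(defective) = 0.65·0.5676 / (0.65·0.5676 + 0.2·0.4324) ≈ 0.8101

0.810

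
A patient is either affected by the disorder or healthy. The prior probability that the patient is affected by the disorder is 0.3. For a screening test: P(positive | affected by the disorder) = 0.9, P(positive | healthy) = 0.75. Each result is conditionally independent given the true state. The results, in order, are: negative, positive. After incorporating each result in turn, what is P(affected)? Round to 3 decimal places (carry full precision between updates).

0.171

Each posterior becomes the prior for the next update.
After 'negative': P(affected) = 0.1·0.3000 / (0.1·0.3000 + 0.25·0.7000) ≈ 0.1463
After 'positive': P(affected) = 0.9·0.1463 / (0.9·0.1463 + 0.75·0.8537) ≈ 0.1706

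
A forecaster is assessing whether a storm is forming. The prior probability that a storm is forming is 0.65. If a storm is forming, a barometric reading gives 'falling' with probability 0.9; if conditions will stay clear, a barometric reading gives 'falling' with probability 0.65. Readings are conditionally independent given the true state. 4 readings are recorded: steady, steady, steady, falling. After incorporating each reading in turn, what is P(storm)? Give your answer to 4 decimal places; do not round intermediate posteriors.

After 'steady': P(storm) = 0.1·0.6500 / (0.1·0.6500 + 0.35·0.3500) ≈ 0.3467
After 'steady': P(storm) = 0.1·0.3467 / (0.1·0.3467 + 0.35·0.6533) ≈ 0.1316
After 'steady': P(storm) = 0.1·0.1316 / (0.1·0.1316 + 0.35·0.8684) ≈ 0.0415
After 'falling': P(storm) = 0.9·0.0415 / (0.9·0.0415 + 0.65·0.9585) ≈ 0.0566

0.0566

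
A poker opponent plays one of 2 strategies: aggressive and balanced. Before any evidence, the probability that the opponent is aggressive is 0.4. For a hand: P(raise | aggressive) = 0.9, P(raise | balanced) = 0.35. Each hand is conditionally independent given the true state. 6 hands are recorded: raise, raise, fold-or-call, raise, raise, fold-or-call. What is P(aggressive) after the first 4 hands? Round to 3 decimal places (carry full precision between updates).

0.636

Apply Bayes' rule sequentially, carrying P(aggressive) forward.
After 'raise': P(aggressive) = 0.9·0.4000 / (0.9·0.4000 + 0.35·0.6000) ≈ 0.6316
After 'raise': P(aggressive) = 0.9·0.6316 / (0.9·0.6316 + 0.35·0.3684) ≈ 0.8151
After 'fold-or-call': P(aggressive) = 0.1·0.8151 / (0.1·0.8151 + 0.65·0.1849) ≈ 0.4041
After 'raise': P(aggressive) = 0.9·0.4041 / (0.9·0.4041 + 0.35·0.5959) ≈ 0.6356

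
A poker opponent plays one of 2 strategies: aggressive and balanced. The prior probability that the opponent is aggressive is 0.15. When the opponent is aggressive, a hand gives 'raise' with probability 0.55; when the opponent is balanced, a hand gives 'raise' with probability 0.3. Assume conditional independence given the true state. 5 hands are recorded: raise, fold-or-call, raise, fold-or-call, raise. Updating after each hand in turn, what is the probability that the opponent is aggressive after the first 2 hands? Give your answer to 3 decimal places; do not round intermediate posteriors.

After 'raise': P(aggressive) = 0.55·0.1500 / (0.55·0.1500 + 0.3·0.8500) ≈ 0.2444
After 'fold-or-call': P(aggressive) = 0.45·0.2444 / (0.45·0.2444 + 0.7·0.7556) ≈ 0.1722

0.172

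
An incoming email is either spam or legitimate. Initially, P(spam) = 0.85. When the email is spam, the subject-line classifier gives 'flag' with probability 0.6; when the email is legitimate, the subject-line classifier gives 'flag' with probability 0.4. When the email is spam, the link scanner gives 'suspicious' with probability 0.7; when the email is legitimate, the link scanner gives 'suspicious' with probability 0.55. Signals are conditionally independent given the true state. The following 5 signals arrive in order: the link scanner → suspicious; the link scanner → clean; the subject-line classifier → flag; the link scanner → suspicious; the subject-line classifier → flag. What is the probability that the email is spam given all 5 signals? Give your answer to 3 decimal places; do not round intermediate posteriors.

0.932

After the link scanner='suspicious': P(spam) = 0.7·0.8500 / (0.7·0.8500 + 0.55·0.1500) ≈ 0.8782
After the link scanner='clean': P(spam) = 0.3·0.8782 / (0.3·0.8782 + 0.45·0.1218) ≈ 0.8278
After the subject-line classifier='flag': P(spam) = 0.6·0.8278 / (0.6·0.8278 + 0.4·0.1722) ≈ 0.8782
After the link scanner='suspicious': P(spam) = 0.7·0.8782 / (0.7·0.8782 + 0.55·0.1218) ≈ 0.9018
After the subject-line classifier='flag': P(spam) = 0.6·0.9018 / (0.6·0.9018 + 0.4·0.0982) ≈ 0.9323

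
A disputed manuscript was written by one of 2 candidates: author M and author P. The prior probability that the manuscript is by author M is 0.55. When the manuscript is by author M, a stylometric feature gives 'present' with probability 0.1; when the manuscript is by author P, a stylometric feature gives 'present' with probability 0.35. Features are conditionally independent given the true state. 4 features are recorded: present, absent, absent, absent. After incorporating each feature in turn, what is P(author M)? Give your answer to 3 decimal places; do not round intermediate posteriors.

0.481

Apply Bayes' rule sequentially, carrying P(author M) forward.
After 'present': P(author M) = 0.1·0.5500 / (0.1·0.5500 + 0.35·0.4500) ≈ 0.2588
After 'absent': P(author M) = 0.9·0.2588 / (0.9·0.2588 + 0.65·0.7412) ≈ 0.3259
After 'absent': P(author M) = 0.9·0.3259 / (0.9·0.3259 + 0.65·0.6741) ≈ 0.4010
After 'absent': P(author M) = 0.9·0.4010 / (0.9·0.4010 + 0.65·0.5990) ≈ 0.4811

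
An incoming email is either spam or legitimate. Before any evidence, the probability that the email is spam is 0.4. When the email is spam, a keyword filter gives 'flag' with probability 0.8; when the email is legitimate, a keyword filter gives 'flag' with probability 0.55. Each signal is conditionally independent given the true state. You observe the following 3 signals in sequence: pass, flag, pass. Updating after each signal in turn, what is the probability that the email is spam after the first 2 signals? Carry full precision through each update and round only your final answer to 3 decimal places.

After 'pass': P(spam) = 0.2·0.4000 / (0.2·0.4000 + 0.45·0.6000) ≈ 0.2286
After 'flag': P(spam) = 0.8·0.2286 / (0.8·0.2286 + 0.55·0.7714) ≈ 0.3012

0.301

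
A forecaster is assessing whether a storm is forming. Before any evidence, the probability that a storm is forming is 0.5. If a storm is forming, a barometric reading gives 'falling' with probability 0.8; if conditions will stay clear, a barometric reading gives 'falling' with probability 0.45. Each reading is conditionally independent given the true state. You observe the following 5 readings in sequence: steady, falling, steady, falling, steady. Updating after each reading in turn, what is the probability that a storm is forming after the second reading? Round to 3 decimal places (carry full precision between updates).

After 'steady': P(storm) = 0.2·0.5000 / (0.2·0.5000 + 0.55·0.5000) ≈ 0.2667
After 'falling': P(storm) = 0.8·0.2667 / (0.8·0.2667 + 0.45·0.7333) ≈ 0.3926

0.393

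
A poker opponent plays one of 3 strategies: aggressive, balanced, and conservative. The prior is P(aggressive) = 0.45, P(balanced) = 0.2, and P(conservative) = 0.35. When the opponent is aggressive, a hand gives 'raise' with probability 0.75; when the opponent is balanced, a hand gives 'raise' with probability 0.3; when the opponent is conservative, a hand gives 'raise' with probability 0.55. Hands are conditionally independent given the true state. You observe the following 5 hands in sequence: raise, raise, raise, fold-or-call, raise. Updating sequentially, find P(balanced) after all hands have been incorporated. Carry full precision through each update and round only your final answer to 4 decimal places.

Each posterior becomes the prior for the next update.
After 'raise': normaliser = 0.75·0.4500 + 0.3·0.2000 + 0.55·0.3500; P(aggressive) ≈ 0.5720, P(balanced) ≈ 0.1017, P(conservative) ≈ 0.3263
After 'raise': normaliser = 0.75·0.5720 + 0.3·0.1017 + 0.55·0.3263; P(aggressive) ≈ 0.6714, P(balanced) ≈ 0.0477, P(conservative) ≈ 0.2808
After 'raise': normaliser = 0.75·0.6714 + 0.3·0.0477 + 0.55·0.2808; P(aggressive) ≈ 0.7490, P(balanced) ≈ 0.0213, P(conservative) ≈ 0.2297
After 'fold-or-call': normaliser = 0.25·0.7490 + 0.7·0.0213 + 0.45·0.2297; P(aggressive) ≈ 0.6128, P(balanced) ≈ 0.0488, P(conservative) ≈ 0.3384
After 'raise': normaliser = 0.75·0.6128 + 0.3·0.0488 + 0.55·0.3384; P(aggressive) ≈ 0.6960, P(balanced) ≈ 0.0222, P(conservative) ≈ 0.2818

0.0222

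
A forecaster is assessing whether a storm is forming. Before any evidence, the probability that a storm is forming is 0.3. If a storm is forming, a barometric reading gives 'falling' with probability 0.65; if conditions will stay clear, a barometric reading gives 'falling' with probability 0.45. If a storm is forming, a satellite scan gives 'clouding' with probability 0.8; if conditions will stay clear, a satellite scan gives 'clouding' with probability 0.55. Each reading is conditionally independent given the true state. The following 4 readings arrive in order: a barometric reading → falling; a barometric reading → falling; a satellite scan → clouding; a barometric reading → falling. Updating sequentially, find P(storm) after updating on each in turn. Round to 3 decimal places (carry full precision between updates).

Apply Bayes' rule sequentially, carrying P(storm) forward.
After a barometric reading='falling': P(storm) = 0.65·0.3000 / (0.65·0.3000 + 0.45·0.7000) ≈ 0.3824
After a barometric reading='falling': P(storm) = 0.65·0.3824 / (0.65·0.3824 + 0.45·0.6176) ≈ 0.4721
After a satellite scan='clouding': P(storm) = 0.8·0.4721 / (0.8·0.4721 + 0.55·0.5279) ≈ 0.5653
After a barometric reading='falling': P(storm) = 0.65·0.5653 / (0.65·0.5653 + 0.45·0.4347) ≈ 0.6526

0.653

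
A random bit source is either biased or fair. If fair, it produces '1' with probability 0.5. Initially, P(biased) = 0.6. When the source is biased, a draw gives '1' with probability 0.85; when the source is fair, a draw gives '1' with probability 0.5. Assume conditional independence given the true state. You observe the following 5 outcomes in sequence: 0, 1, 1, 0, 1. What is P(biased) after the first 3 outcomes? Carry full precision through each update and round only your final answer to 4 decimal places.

After '0': P(biased) = 0.15·0.6000 / (0.15·0.6000 + 0.5·0.4000) ≈ 0.3103
After '1': P(biased) = 0.85·0.3103 / (0.85·0.3103 + 0.5·0.6897) ≈ 0.4334
After '1': P(biased) = 0.85·0.4334 / (0.85·0.4334 + 0.5·0.5666) ≈ 0.5653

0.5653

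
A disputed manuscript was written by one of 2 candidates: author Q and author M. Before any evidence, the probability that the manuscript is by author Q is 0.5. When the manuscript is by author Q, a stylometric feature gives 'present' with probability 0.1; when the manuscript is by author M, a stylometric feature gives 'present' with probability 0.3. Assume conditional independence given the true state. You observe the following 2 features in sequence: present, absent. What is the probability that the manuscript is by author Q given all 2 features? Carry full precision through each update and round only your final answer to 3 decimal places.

After 'present': P(author Q) = 0.1·0.5000 / (0.1·0.5000 + 0.3·0.5000) ≈ 0.2500
After 'absent': P(author Q) = 0.9·0.2500 / (0.9·0.2500 + 0.7·0.7500) ≈ 0.3000

0.300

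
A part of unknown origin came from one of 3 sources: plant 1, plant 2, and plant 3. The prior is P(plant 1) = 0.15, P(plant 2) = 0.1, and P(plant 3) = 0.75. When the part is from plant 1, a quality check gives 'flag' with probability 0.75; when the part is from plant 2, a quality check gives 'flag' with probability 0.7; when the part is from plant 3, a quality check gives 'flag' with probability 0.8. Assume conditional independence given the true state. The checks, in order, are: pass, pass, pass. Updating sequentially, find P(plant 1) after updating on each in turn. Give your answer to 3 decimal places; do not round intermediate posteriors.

Apply Bayes' rule sequentially, carrying P(plant 1) forward.
After 'pass': normaliser = 0.25·0.1500 + 0.3·0.1000 + 0.2·0.7500; P(plant 1) ≈ 0.1724, P(plant 2) ≈ 0.1379, P(plant 3) ≈ 0.6897
After 'pass': normaliser = 0.25·0.1724 + 0.3·0.1379 + 0.2·0.6897; P(plant 1) ≈ 0.1938, P(plant 2) ≈ 0.1860, P(plant 3) ≈ 0.6202
After 'pass': normaliser = 0.25·0.1938 + 0.3·0.1860 + 0.2·0.6202; P(plant 1) ≈ 0.2122, P(plant 2) ≈ 0.2445, P(plant 3) ≈ 0.5433

0.212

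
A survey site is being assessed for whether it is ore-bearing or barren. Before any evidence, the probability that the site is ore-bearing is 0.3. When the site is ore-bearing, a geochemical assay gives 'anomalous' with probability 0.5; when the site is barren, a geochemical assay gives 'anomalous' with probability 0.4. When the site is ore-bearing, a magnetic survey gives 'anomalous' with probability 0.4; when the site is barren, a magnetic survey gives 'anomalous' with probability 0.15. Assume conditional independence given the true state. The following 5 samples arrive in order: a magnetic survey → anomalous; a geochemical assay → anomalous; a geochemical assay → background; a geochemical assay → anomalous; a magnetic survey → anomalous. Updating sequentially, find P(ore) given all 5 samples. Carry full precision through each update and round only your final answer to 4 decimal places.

After a magnetic survey='anomalous': P(ore) = 0.4·0.3000 / (0.4·0.3000 + 0.15·0.7000) ≈ 0.5333
After a geochemical assay='anomalous': P(ore) = 0.5·0.5333 / (0.5·0.5333 + 0.4·0.4667) ≈ 0.5882
After a geochemical assay='background': P(ore) = 0.5·0.5882 / (0.5·0.5882 + 0.6·0.4118) ≈ 0.5435
After a geochemical assay='anomalous': P(ore) = 0.5·0.5435 / (0.5·0.5435 + 0.4·0.4565) ≈ 0.5981
After a magnetic survey='anomalous': P(ore) = 0.4·0.5981 / (0.4·0.5981 + 0.15·0.4019) ≈ 0.7987

0.7987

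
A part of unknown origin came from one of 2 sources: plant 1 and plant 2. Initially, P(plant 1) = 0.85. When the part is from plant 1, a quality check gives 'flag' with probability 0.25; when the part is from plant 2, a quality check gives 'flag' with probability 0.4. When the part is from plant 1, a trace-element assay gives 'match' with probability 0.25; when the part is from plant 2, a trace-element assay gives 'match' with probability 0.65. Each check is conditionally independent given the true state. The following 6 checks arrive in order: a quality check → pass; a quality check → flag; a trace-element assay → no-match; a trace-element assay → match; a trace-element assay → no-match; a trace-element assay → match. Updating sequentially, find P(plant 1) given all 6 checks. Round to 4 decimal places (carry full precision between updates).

Each posterior becomes the prior for the next update.
After a quality check='pass': P(plant 1) = 0.75·0.8500 / (0.75·0.8500 + 0.6·0.1500) ≈ 0.8763
After a quality check='flag': P(plant 1) = 0.25·0.8763 / (0.25·0.8763 + 0.4·0.1237) ≈ 0.8157
After a trace-element assay='no-match': P(plant 1) = 0.75·0.8157 / (0.75·0.8157 + 0.35·0.1843) ≈ 0.9046
After a trace-element assay='match': P(plant 1) = 0.25·0.9046 / (0.25·0.9046 + 0.65·0.0954) ≈ 0.7849
After a trace-element assay='no-match': P(plant 1) = 0.75·0.7849 / (0.75·0.7849 + 0.35·0.2151) ≈ 0.8866
After a trace-element assay='match': P(plant 1) = 0.25·0.8866 / (0.25·0.8866 + 0.65·0.1134) ≈ 0.7504

0.7504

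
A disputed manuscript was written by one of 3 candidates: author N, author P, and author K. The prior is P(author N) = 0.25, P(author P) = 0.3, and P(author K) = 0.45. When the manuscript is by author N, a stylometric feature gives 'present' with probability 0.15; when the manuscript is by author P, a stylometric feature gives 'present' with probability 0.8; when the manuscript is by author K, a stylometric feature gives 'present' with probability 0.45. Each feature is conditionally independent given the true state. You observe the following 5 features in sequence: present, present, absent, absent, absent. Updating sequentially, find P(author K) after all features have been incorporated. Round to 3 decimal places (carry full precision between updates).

0.752

Each posterior becomes the prior for the next update.
After 'present': normaliser = 0.15·0.2500 + 0.8·0.3000 + 0.45·0.4500; P(author N) ≈ 0.0781, P(author P) ≈ 0.5000, P(author K) ≈ 0.4219
After 'present': normaliser = 0.15·0.0781 + 0.8·0.5000 + 0.45·0.4219; P(author N) ≈ 0.0195, P(author P) ≈ 0.6649, P(author K) ≈ 0.3156
After 'absent': normaliser = 0.85·0.0195 + 0.2·0.6649 + 0.55·0.3156; P(author N) ≈ 0.0512, P(author P) ≈ 0.4116, P(author K) ≈ 0.5372
After 'absent': normaliser = 0.85·0.0512 + 0.2·0.4116 + 0.55·0.5372; P(author N) ≈ 0.1034, P(author P) ≈ 0.1954, P(author K) ≈ 0.7012
After 'absent': normaliser = 0.85·0.1034 + 0.2·0.1954 + 0.55·0.7012; P(author N) ≈ 0.1714, P(author P) ≈ 0.0762, P(author K) ≈ 0.7524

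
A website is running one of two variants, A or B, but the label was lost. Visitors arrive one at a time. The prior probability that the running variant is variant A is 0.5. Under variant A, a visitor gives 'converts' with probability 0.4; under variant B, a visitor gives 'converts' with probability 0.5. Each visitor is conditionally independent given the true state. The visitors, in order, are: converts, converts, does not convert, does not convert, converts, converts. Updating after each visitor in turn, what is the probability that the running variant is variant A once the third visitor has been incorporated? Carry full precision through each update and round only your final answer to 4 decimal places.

After 'converts': P(A) = 0.4·0.5000 / (0.4·0.5000 + 0.5·0.5000) ≈ 0.4444
After 'converts': P(A) = 0.4·0.4444 / (0.4·0.4444 + 0.5·0.5556) ≈ 0.3902
After 'does not convert': P(A) = 0.6·0.3902 / (0.6·0.3902 + 0.5·0.6098) ≈ 0.4344

0.4344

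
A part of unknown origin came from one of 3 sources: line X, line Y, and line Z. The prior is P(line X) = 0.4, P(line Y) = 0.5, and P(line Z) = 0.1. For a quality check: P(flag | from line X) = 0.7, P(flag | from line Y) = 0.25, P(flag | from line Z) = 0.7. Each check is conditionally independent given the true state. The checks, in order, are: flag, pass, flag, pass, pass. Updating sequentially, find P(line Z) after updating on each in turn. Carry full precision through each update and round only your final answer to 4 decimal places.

After 'flag': normaliser = 0.7·0.4000 + 0.25·0.5000 + 0.7·0.1000; P(line X) ≈ 0.5895, P(line Y) ≈ 0.2632, P(line Z) ≈ 0.1474
After 'pass': normaliser = 0.3·0.5895 + 0.75·0.2632 + 0.3·0.1474; P(line X) ≈ 0.4226, P(line Y) ≈ 0.4717, P(line Z) ≈ 0.1057
After 'flag': normaliser = 0.7·0.4226 + 0.25·0.4717 + 0.7·0.1057; P(line X) ≈ 0.6066, P(line Y) ≈ 0.2418, P(line Z) ≈ 0.1516
After 'pass': normaliser = 0.3·0.6066 + 0.75·0.2418 + 0.3·0.1516; P(line X) ≈ 0.4451, P(line Y) ≈ 0.4436, P(line Z) ≈ 0.1113
After 'pass': normaliser = 0.3·0.4451 + 0.75·0.4436 + 0.3·0.1113; P(line X) ≈ 0.2673, P(line Y) ≈ 0.6659, P(line Z) ≈ 0.0668

0.0668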